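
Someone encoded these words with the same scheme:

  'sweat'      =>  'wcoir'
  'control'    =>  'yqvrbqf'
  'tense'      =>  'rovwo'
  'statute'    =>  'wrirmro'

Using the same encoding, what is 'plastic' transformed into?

s(18)→w(22) and w(22)→c(2) fit y≡21x+8 (mod 26); the inverse of 21 mod 26 is 5. Each letter's alphabet position (a=0..z=25) is mapped through 21·x+8 mod 26 — an affine cipher.
Applying it to plastic: p(15)→21·15+8≡11=l; l(11)→21·11+8≡5=f; a(0)→21·0+8≡8=i; s(18)→21·18+8≡22=w; t(19)→21·19+8≡17=r; i(8)→21·8+8≡20=u; c(2)→21·2+8≡24=y (all mod 26).

lfiwruy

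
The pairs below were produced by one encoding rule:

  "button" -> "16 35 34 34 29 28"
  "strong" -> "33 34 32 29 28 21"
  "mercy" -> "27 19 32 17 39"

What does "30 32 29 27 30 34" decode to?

Each letter is replaced by its alphabet position (a=1..z=26) + 14.
Undoing it on 30 32 29 27 30 34: 30→(30−14)÷1=16=p, 32→(32−14)÷1=18=r, 29→(29−14)÷1=15=o, 27→(27−14)÷1=13=m, 30→(30−14)÷1=16=p, 34→(34−14)÷1=20=t.

prompt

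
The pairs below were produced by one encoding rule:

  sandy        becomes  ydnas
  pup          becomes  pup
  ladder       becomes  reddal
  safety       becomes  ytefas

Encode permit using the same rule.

timrep

The output letters match the input read backwards: sandy reversed is ydnas. The word is simply reversed.
For permit: reverse → timrep.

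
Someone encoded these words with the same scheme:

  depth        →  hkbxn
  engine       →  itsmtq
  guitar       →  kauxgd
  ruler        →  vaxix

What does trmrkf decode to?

planet

Shifts by position in depth: pos 0: d→h (+4), pos 1: e→k (+6), pos 2: p→b (+12), pos 3: t→x (+4), pos 4: h→n (+6) — repeating every 3. A repeating key of period 3 is used — shifts +4, +6, +12 over and over.
Undoing it on trmrkf: t−4=p, r−6=l, m−12=a, r−4=n, k−6=e, f−12=t.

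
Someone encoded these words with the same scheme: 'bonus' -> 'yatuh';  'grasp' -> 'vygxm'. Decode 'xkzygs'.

The output letters match the input read backwards, each shifted +6: bonus reversed is sunob. Read the word backwards and shift each letter +6.
Undoing it on xkzygs: shift back: x−6=r, k−6=e, z−6=t, y−6=s, g−6=a, s−6=m → retsam; then reverse → master.

master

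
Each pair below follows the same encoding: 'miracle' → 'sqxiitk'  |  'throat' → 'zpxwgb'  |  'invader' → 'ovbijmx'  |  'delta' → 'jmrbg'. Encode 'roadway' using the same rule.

xwglcie

A repeating key of period 2 is used — shifts +6, +8 over and over.
For roadway: r+6=x, o+8=w, a+6=g, d+8=l, w+6=c, a+8=i, y+6=e.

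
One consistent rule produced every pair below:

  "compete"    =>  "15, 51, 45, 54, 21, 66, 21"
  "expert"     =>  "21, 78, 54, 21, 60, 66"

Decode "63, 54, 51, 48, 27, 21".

sponge

The formula is n = 3×(alphabet index, a=1) + 6.
Decoding 63, 54, 51, 48, 27, 21: 63→(63−6)÷3=19=s, 54→(54−6)÷3=16=p, 51→(51−6)÷3=15=o, 48→(48−6)÷3=14=n, 27→(27−6)÷3=7=g, 21→(21−6)÷3=5=e.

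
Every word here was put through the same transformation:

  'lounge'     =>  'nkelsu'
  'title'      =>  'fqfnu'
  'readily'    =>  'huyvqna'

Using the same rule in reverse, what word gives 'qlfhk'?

This is an affine cipher: with a=0,…,z=25, each position x becomes (25x+24) mod 26.
Decoding qlfhk: q(16)→25·(16−24)≡8=i; l(11)→25·(11−24)≡13=n; f(5)→25·(5−24)≡19=t; h(7)→25·(7−24)≡17=r; k(10)→25·(10−24)≡14=o (all mod 26).

intro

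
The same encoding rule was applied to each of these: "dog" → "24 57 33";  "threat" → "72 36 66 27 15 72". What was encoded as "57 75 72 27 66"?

d(#4)→24 and o(#15)→57: differences scale by 3, so n = 3·pos + 12. With a=1..z=26, the number is 3·pos + 12.
Undoing it on 57 75 72 27 66: 57→(57−12)÷3=15=o, 75→(75−12)÷3=21=u, 72→(72−12)÷3=20=t, 27→(27−12)÷3=5=e, 66→(66−12)÷3=18=r.

outer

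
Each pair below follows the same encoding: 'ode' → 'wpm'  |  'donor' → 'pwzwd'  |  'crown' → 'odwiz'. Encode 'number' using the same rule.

The shift depends on letter class: consonant d→p is +12, but vowel o→w is +8. The rule splits by letter class: vowels +8, consonants +12.
For number: n(cons)+12=z, u(vowel)+8=c, m(cons)+12=y, b(cons)+12=n, e(vowel)+8=m, r(cons)+12=d.

zcynmd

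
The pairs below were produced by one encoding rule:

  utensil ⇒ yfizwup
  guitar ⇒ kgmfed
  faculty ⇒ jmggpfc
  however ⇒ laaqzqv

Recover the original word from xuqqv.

timer

Shifts by position in utensil: pos 0: u→y (+4), pos 1: t→f (+12), pos 2: e→i (+4), pos 3: n→z (+12) — repeating every 2. It's a Vigenère-style cipher with numeric key [4,12]: position i shifts by key[i mod 2].
Reversing it on xuqqv: x−4=t, u−12=i, q−4=m, q−12=e, v−4=r.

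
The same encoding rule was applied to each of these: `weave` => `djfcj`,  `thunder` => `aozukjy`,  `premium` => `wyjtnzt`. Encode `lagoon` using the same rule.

sfnttu

The rule splits by letter class: vowels +5, consonants +7.
Applying it to lagoon: l(cons)+7=s, a(vowel)+5=f, g(cons)+7=n, o(vowel)+5=t, o(vowel)+5=t, n(cons)+7=u.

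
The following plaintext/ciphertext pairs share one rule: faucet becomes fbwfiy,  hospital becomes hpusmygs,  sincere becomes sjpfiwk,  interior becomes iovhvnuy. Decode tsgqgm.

In faucet: f→f is +0, a→b is +1, u→w is +2, c→f is +3 — the shift increases by 1 each position. Each letter shifts forward by its position index (0, 1, 2, …) — the shift grows by one for each successive letter.
Undoing it on tsgqgm: t−0=t, s−1=r, g−2=e, q−3=n, g−4=c, m−5=h.

trench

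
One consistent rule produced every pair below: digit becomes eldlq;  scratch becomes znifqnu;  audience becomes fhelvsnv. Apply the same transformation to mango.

bfsdj

Each letter's alphabet position (a=0..z=25) is mapped through 17·x+5 mod 26 — an affine cipher.
On mango: m(12)→17·12+5≡1=b; a(0)→17·0+5≡5=f; n(13)→17·13+5≡18=s; g(6)→17·6+5≡3=d; o(14)→17·14+5≡9=j (all mod 26).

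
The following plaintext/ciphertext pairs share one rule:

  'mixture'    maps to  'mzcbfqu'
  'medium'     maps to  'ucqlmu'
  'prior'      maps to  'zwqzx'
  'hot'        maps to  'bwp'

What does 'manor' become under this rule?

The output letters match the input read backwards, each shifted +8: mixture reversed is erutxim. Two steps: reverse the string, then apply a Caesar shift of +8.
For manor: reverse → ronam; then shift: r+8=z, o+8=w, n+8=v, a+8=i, m+8=u.

zwviu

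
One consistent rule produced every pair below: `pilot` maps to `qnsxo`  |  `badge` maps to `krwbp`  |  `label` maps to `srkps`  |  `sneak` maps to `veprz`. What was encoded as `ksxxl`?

p(15)→q(16) and i(8)→n(13) fit y≡19x+17 (mod 26); the inverse of 19 mod 26 is 11. Treating letters as 0–25, the rule is x ↦ 19x + 17 (mod 26).
Decoding ksxxl: k(10)→11·(10−17)≡1=b; s(18)→11·(18−17)≡11=l; x(23)→11·(23−17)≡14=o; x(23)→11·(23−17)≡14=o; l(11)→11·(11−17)≡12=m (all mod 26).

bloom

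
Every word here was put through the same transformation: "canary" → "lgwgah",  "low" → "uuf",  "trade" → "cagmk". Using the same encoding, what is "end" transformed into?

The shift depends on letter class: consonant c→l is +9, but vowel a→g is +6. Two shifts are in play — +6 for a/e/i/o/u, +9 for every other letter.
For end: e(vowel)+6=k, n(cons)+9=w, d(cons)+9=m.

kwm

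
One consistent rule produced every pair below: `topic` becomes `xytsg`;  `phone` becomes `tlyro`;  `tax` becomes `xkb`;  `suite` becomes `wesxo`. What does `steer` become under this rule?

Vowels shift forward by 10 and consonants shift forward by 4.
For steer: s(cons)+4=w, t(cons)+4=x, e(vowel)+10=o, e(vowel)+10=o, r(cons)+4=v.

wxoov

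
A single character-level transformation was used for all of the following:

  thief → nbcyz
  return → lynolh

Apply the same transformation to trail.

nlucf

Every letter moves 20 places later in the alphabet, wrapping around z→a.
On trail: t+20=n, r+20=l, a+20=u, i+20=c, l+20=f.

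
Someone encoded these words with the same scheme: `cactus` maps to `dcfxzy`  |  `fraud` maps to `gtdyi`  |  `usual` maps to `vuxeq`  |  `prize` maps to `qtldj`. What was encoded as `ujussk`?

In cactus: c→d is +1, a→c is +2, c→f is +3, t→x is +4 — the shift increases by 1 each position. Each letter shifts forward by (position + 1), i.e. 1, 2, 3, … — the shift grows by one for each successive letter.
Decoding ujussk: u−1=t, j−2=h, u−3=r, s−4=o, s−5=n, k−6=e.

throne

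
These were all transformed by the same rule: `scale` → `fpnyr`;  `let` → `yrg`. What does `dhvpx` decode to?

Compare letters: s→f is +13, c→p is +13, a→n is +13 — a constant shift. This is a Caesar cipher with shift 13.
Reversing it on dhvpx: d−13=q, h−13=u, v−13=i, p−13=c, x−13=k.

quick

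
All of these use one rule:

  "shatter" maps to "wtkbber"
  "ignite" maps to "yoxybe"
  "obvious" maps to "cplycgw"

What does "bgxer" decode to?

tuner

s(18)→w(22) and h(7)→t(19) fit y≡5x+10 (mod 26); the inverse of 5 mod 26 is 21. Treating letters as 0–25, the rule is x ↦ 5x + 10 (mod 26).
Decoding bgxer: b(1)→21·(1−10)≡19=t; g(6)→21·(6−10)≡20=u; x(23)→21·(23−10)≡13=n; e(4)→21·(4−10)≡4=e; r(17)→21·(17−10)≡17=r (all mod 26).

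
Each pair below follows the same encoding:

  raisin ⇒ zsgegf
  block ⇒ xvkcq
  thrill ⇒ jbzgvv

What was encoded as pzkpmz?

r(17)→z(25) and a(0)→s(18) fit y≡5x+18 (mod 26); the inverse of 5 mod 26 is 21. Treating letters as 0–25, the rule is x ↦ 5x + 18 (mod 26).
Undoing it on pzkpmz: p(15)→21·(15−18)≡15=p; z(25)→21·(25−18)≡17=r; k(10)→21·(10−18)≡14=o; p(15)→21·(15−18)≡15=p; m(12)→21·(12−18)≡4=e; z(25)→21·(25−18)≡17=r (all mod 26).

proper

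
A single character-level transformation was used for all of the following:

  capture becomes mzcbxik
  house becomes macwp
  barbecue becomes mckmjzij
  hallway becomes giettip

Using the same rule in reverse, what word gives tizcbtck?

The output letters match the input read backwards, each shifted +8: capture reversed is erutpac. The word is reversed, then every letter is shifted forward by 8.
Decoding tizcbtck: shift back: t−8=l, i−8=a, z−8=r, c−8=u, b−8=t, t−8=l, c−8=u, k−8=c → larutluc; then reverse → cultural.

cultural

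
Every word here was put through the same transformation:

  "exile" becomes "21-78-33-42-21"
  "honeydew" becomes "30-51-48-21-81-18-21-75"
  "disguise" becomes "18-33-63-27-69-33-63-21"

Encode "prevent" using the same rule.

54-60-21-72-21-48-66

e(#5)→21 and x(#24)→78: differences scale by 3, so n = 3·pos + 6. Each letter becomes 3×(its alphabet position, a=1..z=26) + 6.
For prevent: p=16→54, r=18→60, e=5→21, v=22→72, e=5→21, n=14→48, t=20→66.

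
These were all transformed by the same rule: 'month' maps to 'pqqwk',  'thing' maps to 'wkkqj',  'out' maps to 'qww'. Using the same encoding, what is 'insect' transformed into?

Vowels shift forward by 2 and consonants shift forward by 3.
On insect: i(vowel)+2=k, n(cons)+3=q, s(cons)+3=v, e(vowel)+2=g, c(cons)+3=f, t(cons)+3=w.

kqvgfw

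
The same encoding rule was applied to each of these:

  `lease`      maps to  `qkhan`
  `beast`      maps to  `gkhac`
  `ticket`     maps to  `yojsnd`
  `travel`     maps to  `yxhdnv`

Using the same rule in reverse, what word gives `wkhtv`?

In lease: l→q is +5, e→k is +6, a→h is +7, s→a is +8 — the shift increases by 1 each position. Letter i (0-indexed) is shifted by i+5, so successive shifts are 5, 6, 7, ….
Reversing it on wkhtv: w−5=r, k−6=e, h−7=a, t−8=l, v−9=m.

realm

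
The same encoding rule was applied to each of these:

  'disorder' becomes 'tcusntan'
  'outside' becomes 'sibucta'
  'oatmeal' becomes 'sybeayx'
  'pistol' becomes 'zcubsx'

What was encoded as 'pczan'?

Treating letters as 0–25, the rule is x ↦ 7x + 24 (mod 26).
Undoing it on pczan: p(15)→15·(15−24)≡21=v; c(2)→15·(2−24)≡8=i; z(25)→15·(25−24)≡15=p; a(0)→15·(0−24)≡4=e; n(13)→15·(13−24)≡17=r (all mod 26).

viper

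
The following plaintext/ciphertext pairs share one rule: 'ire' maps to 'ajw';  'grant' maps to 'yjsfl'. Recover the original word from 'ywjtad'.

Compare letters: i→a is +18, r→j is +18, e→w is +18 — a constant shift. Each letter is shifted forward by 18 in the alphabet (a Caesar shift of +18).
Undoing it on ywjtad: y−18=g, w−18=e, j−18=r, t−18=b, a−18=i, d−18=l.

gerbil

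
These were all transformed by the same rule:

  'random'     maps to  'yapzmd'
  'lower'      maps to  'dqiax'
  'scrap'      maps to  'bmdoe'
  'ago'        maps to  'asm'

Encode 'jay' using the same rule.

The output letters match the input read backwards, each shifted +12: random reversed is modnar. Read the word backwards and shift each letter +12.
On jay: reverse → yaj; then shift: y+12=k, a+12=m, j+12=v.

kmv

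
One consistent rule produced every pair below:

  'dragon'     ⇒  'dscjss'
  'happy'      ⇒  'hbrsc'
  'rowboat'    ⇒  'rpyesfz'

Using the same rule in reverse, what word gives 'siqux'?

short

In dragon: d→d is +0, r→s is +1, a→c is +2, g→j is +3 — the shift increases by 1 each position. The shift increases by 1 at each position, starting from +0: 0, 1, 2, ….
Reversing it on siqux: s−0=s, i−1=h, q−2=o, u−3=r, x−4=t.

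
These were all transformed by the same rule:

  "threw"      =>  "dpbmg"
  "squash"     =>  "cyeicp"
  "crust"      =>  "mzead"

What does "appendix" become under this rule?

kxzmxlsf

Shifts by position in threw: pos 0: t→d (+10), pos 1: h→p (+8), pos 2: r→b (+10), pos 3: e→m (+8) — repeating every 2. The shifts repeat in a cycle of length 2: positions 0,1,… shift by +10, +8, then the pattern repeats.
Applying it to appendix: a+10=k, p+8=x, p+10=z, e+8=m, n+10=x, d+8=l, i+10=s, x+8=f.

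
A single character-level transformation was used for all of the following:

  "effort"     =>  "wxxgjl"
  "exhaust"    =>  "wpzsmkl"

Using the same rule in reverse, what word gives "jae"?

Each letter is shifted forward by 18 in the alphabet (a Caesar shift of +18).
Reversing it on jae: j−18=r, a−18=i, e−18=m.

rim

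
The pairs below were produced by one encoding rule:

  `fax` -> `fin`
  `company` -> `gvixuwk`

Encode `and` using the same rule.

lvi

The output letters match the input read backwards, each shifted +8: fax reversed is xaf. Read the word backwards and shift each letter +8.
For and: reverse → dna; then shift: d+8=l, n+8=v, a+8=i.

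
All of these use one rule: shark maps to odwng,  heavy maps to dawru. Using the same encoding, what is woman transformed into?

skiwj

Compare letters: s→o is +22, h→d is +22, a→w is +22 — a constant shift. Every letter moves 22 places later in the alphabet, wrapping around z→a.
On woman: w+22=s, o+22=k, m+22=i, a+22=w, n+22=j.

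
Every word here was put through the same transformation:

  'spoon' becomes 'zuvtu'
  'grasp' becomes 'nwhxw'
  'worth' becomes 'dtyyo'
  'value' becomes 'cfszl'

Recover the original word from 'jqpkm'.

cliff

Shifts by position in spoon: pos 0: s→z (+7), pos 1: p→u (+5), pos 2: o→v (+7), pos 3: o→t (+5) — repeating every 2. The shifts repeat in a cycle of length 2: positions 0,1,… shift by +7, +5, then the pattern repeats.
Undoing it on jqpkm: j−7=c, q−5=l, p−7=i, k−5=f, m−7=f.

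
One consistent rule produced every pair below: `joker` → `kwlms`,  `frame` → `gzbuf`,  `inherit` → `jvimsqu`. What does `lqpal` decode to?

Shifts by position in joker: pos 0: j→k (+1), pos 1: o→w (+8), pos 2: k→l (+1), pos 3: e→m (+8) — repeating every 2. A repeating key of period 2 is used — shifts +1, +8 over and over.
Decoding lqpal: l−1=k, q−8=i, p−1=o, a−8=s, l−1=k.

kiosk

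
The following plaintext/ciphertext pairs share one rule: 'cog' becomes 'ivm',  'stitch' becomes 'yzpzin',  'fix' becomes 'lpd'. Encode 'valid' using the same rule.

bhrpj

The shift depends on letter class: consonant c→i is +6, but vowel o→v is +7. The rule splits by letter class: vowels +7, consonants +6.
For valid: v(cons)+6=b, a(vowel)+7=h, l(cons)+6=r, i(vowel)+7=p, d(cons)+6=j.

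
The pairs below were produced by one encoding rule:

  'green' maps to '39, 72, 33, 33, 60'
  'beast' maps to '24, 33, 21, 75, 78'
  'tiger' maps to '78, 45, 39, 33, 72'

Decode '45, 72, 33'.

ire

The formula is n = 3×(alphabet index, a=1) + 18.
Decoding 45, 72, 33: 45→(45−18)÷3=9=i, 72→(72−18)÷3=18=r, 33→(33−18)÷3=5=e.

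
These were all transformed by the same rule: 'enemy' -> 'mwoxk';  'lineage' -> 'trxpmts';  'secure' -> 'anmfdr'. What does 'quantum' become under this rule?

Letter i (0-indexed) is shifted by i+8, so successive shifts are 8, 9, 10, ….
Applying it to quantum: q+8=y, u+9=d, a+10=k, n+11=y, t+12=f, u+13=h, m+14=a.

ydkyfha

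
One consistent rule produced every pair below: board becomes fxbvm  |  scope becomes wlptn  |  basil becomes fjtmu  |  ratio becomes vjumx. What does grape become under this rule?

kabtn

Shifts by position in board: pos 0: b→f (+4), pos 1: o→x (+9), pos 2: a→b (+1), pos 3: r→v (+4), pos 4: d→m (+9) — repeating every 3. The shifts repeat in a cycle of length 3: positions 0,1,… shift by +4, +9, +1, then the pattern repeats.
For grape: g+4=k, r+9=a, a+1=b, p+4=t, e+9=n.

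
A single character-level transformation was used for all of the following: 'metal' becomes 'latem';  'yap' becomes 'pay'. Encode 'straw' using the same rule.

The word is simply reversed.
Applying it to straw: reverse → warts.

warts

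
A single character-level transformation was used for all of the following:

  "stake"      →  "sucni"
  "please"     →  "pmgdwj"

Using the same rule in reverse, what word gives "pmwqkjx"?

In stake: s→s is +0, t→u is +1, a→c is +2, k→n is +3 — the shift increases by 1 each position. Letter i (0-indexed) is shifted by i+0, so successive shifts are 0, 1, 2, ….
Decoding pmwqkjx: p−0=p, m−1=l, w−2=u, q−3=n, k−4=g, j−5=e, x−6=r.

plunger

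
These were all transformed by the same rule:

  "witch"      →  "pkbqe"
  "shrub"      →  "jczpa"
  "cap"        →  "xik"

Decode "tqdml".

Two steps: reverse the string, then apply a Caesar shift of +8.
Reversing it on tqdml: shift back: t−8=l, q−8=i, d−8=v, m−8=e, l−8=d → lived; then reverse → devil.

devil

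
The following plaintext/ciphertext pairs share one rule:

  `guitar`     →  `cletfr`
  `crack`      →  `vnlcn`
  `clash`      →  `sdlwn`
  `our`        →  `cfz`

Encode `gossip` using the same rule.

Two steps: reverse the string, then apply a Caesar shift of +11.
Applying it to gossip: reverse → pissog; then shift: p+11=a, i+11=t, s+11=d, s+11=d, o+11=z, g+11=r.

atddzr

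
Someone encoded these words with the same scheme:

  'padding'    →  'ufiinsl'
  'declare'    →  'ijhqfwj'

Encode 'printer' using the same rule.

uwnsyjw

Compare letters: p→u is +5, a→f is +5, d→i is +5 — a constant shift. Every letter moves 5 places later in the alphabet, wrapping around z→a.
Applying it to printer: p+5=u, r+5=w, i+5=n, n+5=s, t+5=y, e+5=j, r+5=w.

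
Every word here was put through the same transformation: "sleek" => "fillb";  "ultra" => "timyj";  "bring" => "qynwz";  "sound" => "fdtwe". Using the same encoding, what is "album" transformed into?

s(18)→f(5) and l(11)→i(8) fit y≡7x+9 (mod 26); the inverse of 7 mod 26 is 15. Each letter's alphabet position (a=0..z=25) is mapped through 7·x+9 mod 26 — an affine cipher.
On album: a(0)→7·0+9≡9=j; l(11)→7·11+9≡8=i; b(1)→7·1+9≡16=q; u(20)→7·20+9≡19=t; m(12)→7·12+9≡15=p (all mod 26).

jiqtp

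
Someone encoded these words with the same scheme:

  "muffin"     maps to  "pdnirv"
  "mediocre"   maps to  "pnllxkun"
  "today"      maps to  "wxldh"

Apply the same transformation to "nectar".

Shifts by position in muffin: pos 0: m→p (+3), pos 1: u→d (+9), pos 2: f→n (+8), pos 3: f→i (+3), pos 4: i→r (+9), pos 5: n→v (+8) — repeating every 3. A repeating key of period 3 is used — shifts +3, +9, +8 over and over.
On nectar: n+3=q, e+9=n, c+8=k, t+3=w, a+9=j, r+8=z.

qnkwjz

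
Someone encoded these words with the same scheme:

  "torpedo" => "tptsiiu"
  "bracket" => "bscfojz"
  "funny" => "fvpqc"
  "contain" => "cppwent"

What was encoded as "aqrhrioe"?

In torpedo: t→t is +0, o→p is +1, r→t is +2, p→s is +3 — the shift increases by 1 each position. Letter i (0-indexed) is shifted by i+0, so successive shifts are 0, 1, 2, ….
Reversing it on aqrhrioe: a−0=a, q−1=p, r−2=p, h−3=e, r−4=n, i−5=d, o−6=i, e−7=x.

appendix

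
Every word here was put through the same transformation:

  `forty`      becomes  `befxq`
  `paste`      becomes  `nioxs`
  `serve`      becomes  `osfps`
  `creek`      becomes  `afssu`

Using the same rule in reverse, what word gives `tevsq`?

Treating letters as 0–25, the rule is x ↦ 9x + 8 (mod 26).
Decoding tevsq: t(19)→3·(19−8)≡7=h; e(4)→3·(4−8)≡14=o; v(21)→3·(21−8)≡13=n; s(18)→3·(18−8)≡4=e; q(16)→3·(16−8)≡24=y (all mod 26).

honey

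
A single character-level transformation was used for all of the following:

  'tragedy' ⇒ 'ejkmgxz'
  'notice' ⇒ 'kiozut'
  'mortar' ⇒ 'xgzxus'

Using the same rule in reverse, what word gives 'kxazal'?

The word is reversed, then every letter is shifted forward by 6.
Reversing it on kxazal: shift back: k−6=e, x−6=r, a−6=u, z−6=t, a−6=u, l−6=f → erutuf; then reverse → future.

future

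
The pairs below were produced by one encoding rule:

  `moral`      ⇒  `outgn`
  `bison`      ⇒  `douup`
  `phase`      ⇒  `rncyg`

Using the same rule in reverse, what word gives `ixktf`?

Shifts by position in moral: pos 0: m→o (+2), pos 1: o→u (+6), pos 2: r→t (+2), pos 3: a→g (+6) — repeating every 2. A repeating key of period 2 is used — shifts +2, +6 over and over.
Decoding ixktf: i−2=g, x−6=r, k−2=i, t−6=n, f−2=d.

grind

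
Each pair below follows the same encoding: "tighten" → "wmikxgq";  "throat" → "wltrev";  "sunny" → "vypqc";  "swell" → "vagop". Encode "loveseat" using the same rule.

Shifts by position in tighten: pos 0: t→w (+3), pos 1: i→m (+4), pos 2: g→i (+2), pos 3: h→k (+3), pos 4: t→x (+4), pos 5: e→g (+2) — repeating every 3. The shifts repeat in a cycle of length 3: positions 0,1,… shift by +3, +4, +2, then the pattern repeats.
Applying it to loveseat: l+3=o, o+4=s, v+2=x, e+3=h, s+4=w, e+2=g, a+3=d, t+4=x.

osxhwgdx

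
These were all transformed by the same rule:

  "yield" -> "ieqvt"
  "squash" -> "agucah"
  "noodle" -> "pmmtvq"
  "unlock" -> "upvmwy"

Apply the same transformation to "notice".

Treating letters as 0–25, the rule is x ↦ 23x + 2 (mod 26).
For notice: n(13)→23·13+2≡15=p; o(14)→23·14+2≡12=m; t(19)→23·19+2≡23=x; i(8)→23·8+2≡4=e; c(2)→23·2+2≡22=w; e(4)→23·4+2≡16=q (all mod 26).

pmxewq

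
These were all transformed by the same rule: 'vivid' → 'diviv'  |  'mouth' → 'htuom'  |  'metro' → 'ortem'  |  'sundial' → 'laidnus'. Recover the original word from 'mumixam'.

maximum

It's just the letters in reverse order.
Decoding mumixam: then reverse → maximum.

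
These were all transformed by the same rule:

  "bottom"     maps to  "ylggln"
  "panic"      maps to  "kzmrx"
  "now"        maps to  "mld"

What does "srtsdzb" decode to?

highway

Each pair mirrors across the alphabet (b↔y, o↔l, t↔g): positions sum to 25. Letters are reflected about the middle of the alphabet (position → 25−position): Atbash.
Decoding srtsdzb: s↔h, r↔i, t↔g, s↔h, d↔w, z↔a, b↔y.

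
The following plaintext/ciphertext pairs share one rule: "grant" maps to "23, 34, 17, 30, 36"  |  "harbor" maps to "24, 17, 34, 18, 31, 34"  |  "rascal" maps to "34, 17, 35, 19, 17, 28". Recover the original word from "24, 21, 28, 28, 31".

The number is (letter's place in the alphabet, a=1) + 16.
Decoding 24, 21, 28, 28, 31: 24→(24−16)÷1=8=h, 21→(21−16)÷1=5=e, 28→(28−16)÷1=12=l, 28→(28−16)÷1=12=l, 31→(31−16)÷1=15=o.

hello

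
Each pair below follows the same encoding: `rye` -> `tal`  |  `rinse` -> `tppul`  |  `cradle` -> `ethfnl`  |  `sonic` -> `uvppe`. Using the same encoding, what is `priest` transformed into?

rtpluv

The shift depends on letter class: consonant r→t is +2, but vowel e→l is +7. Two shifts are in play — +7 for a/e/i/o/u, +2 for every other letter.
For priest: p(cons)+2=r, r(cons)+2=t, i(vowel)+7=p, e(vowel)+7=l, s(cons)+2=u, t(cons)+2=v.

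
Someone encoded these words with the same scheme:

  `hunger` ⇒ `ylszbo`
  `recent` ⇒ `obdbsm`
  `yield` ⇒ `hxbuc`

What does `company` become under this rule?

drtqfsh

h(7)→y(24) and u(20)→l(11) fit y≡25x+5 (mod 26); the inverse of 25 mod 26 is 25. Each letter's alphabet position (a=0..z=25) is mapped through 25·x+5 mod 26 — an affine cipher.
For company: c(2)→25·2+5≡3=d; o(14)→25·14+5≡17=r; m(12)→25·12+5≡19=t; p(15)→25·15+5≡16=q; a(0)→25·0+5≡5=f; n(13)→25·13+5≡18=s; y(24)→25·24+5≡7=h (all mod 26).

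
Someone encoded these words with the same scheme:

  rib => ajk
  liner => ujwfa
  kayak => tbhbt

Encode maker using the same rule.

Two shifts are in play — +1 for a/e/i/o/u, +9 for every other letter.
Applying it to maker: m(cons)+9=v, a(vowel)+1=b, k(cons)+9=t, e(vowel)+1=f, r(cons)+9=a.

vbtfa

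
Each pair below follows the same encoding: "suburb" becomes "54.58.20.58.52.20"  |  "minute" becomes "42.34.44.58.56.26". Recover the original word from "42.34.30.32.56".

might

s(#19)→54 and u(#21)→58: differences scale by 2, so n = 2·pos + 16. Each letter becomes 2×(its alphabet position, a=1..z=26) + 16.
Reversing it on 42.34.30.32.56: 42→(42−16)÷2=13=m, 34→(34−16)÷2=9=i, 30→(30−16)÷2=7=g, 32→(32−16)÷2=8=h, 56→(56−16)÷2=20=t.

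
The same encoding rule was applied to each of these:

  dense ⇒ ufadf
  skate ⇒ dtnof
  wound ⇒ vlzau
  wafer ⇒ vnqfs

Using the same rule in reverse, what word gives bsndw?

d(3)→u(20) and e(4)→f(5) fit y≡11x+13 (mod 26); the inverse of 11 mod 26 is 19. Treating letters as 0–25, the rule is x ↦ 11x + 13 (mod 26).
Reversing it on bsndw: b(1)→19·(1−13)≡6=g; s(18)→19·(18−13)≡17=r; n(13)→19·(13−13)≡0=a; d(3)→19·(3−13)≡18=s; w(22)→19·(22−13)≡15=p (all mod 26).

grasp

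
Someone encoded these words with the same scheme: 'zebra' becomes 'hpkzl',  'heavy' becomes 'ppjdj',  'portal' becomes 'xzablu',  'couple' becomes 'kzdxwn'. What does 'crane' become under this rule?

kcjvp

Shifts by position in zebra: pos 0: z→h (+8), pos 1: e→p (+11), pos 2: b→k (+9), pos 3: r→z (+8), pos 4: a→l (+11) — repeating every 3. It's a Vigenère-style cipher with numeric key [8,11,9]: position i shifts by key[i mod 3].
On crane: c+8=k, r+11=c, a+9=j, n+8=v, e+11=p.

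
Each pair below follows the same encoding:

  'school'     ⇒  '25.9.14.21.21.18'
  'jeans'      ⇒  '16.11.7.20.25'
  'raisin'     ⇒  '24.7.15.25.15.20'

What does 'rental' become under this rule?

24.11.20.26.7.18

s is letter #19 and maps to 25: an offset of 6. Letters become their 1-based position plus 6 (so a→7, b→8, …).
For rental: r=18→24, e=5→11, n=14→20, t=20→26, a=1→7, l=12→18.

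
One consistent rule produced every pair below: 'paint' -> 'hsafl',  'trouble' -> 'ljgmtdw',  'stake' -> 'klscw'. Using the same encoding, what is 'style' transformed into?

This is a Caesar cipher with shift 18.
For style: s+18=k, t+18=l, y+18=q, l+18=d, e+18=w.

klqdw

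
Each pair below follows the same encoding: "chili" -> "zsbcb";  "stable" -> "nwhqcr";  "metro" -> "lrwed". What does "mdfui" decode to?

pound

c(2)→z(25) and h(7)→s(18) fit y≡9x+7 (mod 26); the inverse of 9 mod 26 is 3. This is an affine cipher: with a=0,…,z=25, each position x becomes (9x+7) mod 26.
Decoding mdfui: m(12)→3·(12−7)≡15=p; d(3)→3·(3−7)≡14=o; f(5)→3·(5−7)≡20=u; u(20)→3·(20−7)≡13=n; i(8)→3·(8−7)≡3=d (all mod 26).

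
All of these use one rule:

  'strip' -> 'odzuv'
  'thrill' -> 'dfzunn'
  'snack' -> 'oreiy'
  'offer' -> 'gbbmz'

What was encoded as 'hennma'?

valley

s(18)→o(14) and t(19)→d(3) fit y≡15x+4 (mod 26); the inverse of 15 mod 26 is 7. This is an affine cipher: with a=0,…,z=25, each position x becomes (15x+4) mod 26.
Reversing it on hennma: h(7)→7·(7−4)≡21=v; e(4)→7·(4−4)≡0=a; n(13)→7·(13−4)≡11=l; n(13)→7·(13−4)≡11=l; m(12)→7·(12−4)≡4=e; a(0)→7·(0−4)≡24=y (all mod 26).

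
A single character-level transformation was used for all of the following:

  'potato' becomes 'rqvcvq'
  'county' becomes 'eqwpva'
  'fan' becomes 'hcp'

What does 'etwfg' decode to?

crude

Compare letters: p→r is +2, o→q is +2, t→v is +2 — a constant shift. Every letter moves 2 places later in the alphabet, wrapping around z→a.
Undoing it on etwfg: e−2=c, t−2=r, w−2=u, f−2=d, g−2=e.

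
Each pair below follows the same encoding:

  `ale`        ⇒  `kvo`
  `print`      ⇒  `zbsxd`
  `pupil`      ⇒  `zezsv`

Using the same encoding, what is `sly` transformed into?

Compare letters: a→k is +10, l→v is +10, e→o is +10 — a constant shift. It's a constant shift of +10 (ROT10).
For sly: s+10=c, l+10=v, y+10=i.

cvi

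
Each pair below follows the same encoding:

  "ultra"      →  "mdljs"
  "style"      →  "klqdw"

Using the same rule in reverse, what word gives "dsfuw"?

Compare letters: u→m is +18, l→d is +18, t→l is +18 — a constant shift. Every letter moves 18 places later in the alphabet, wrapping around z→a.
Reversing it on dsfuw: d−18=l, s−18=a, f−18=n, u−18=c, w−18=e.

lance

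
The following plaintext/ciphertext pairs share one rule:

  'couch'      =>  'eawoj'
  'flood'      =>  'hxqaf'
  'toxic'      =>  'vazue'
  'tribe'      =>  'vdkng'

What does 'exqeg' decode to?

Shifts by position in couch: pos 0: c→e (+2), pos 1: o→a (+12), pos 2: u→w (+2), pos 3: c→o (+12) — repeating every 2. The shifts repeat in a cycle of length 2: positions 0,1,… shift by +2, +12, then the pattern repeats.
Decoding exqeg: e−2=c, x−12=l, q−2=o, e−12=s, g−2=e.

close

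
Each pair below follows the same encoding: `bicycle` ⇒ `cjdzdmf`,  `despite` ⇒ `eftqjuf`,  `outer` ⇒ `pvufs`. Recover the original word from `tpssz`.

sorry

Compare letters: b→c is +1, i→j is +1, c→d is +1 — a constant shift. This is a Caesar cipher with shift 1.
Undoing it on tpssz: t−1=s, p−1=o, s−1=r, s−1=r, z−1=y.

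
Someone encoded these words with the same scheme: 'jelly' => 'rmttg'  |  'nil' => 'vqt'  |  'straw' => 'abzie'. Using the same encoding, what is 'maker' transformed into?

Compare letters: j→r is +8, e→m is +8, l→t is +8 — a constant shift. Each letter is shifted forward by 8 in the alphabet (a Caesar shift of +8).
Applying it to maker: m+8=u, a+8=i, k+8=s, e+8=m, r+8=z.

uismz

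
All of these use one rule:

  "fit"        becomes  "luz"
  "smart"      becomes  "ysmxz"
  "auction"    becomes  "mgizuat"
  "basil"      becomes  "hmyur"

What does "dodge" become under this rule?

The shift depends on letter class: consonant f→l is +6, but vowel i→u is +12. Two shifts are in play — +12 for a/e/i/o/u, +6 for every other letter.
On dodge: d(cons)+6=j, o(vowel)+12=a, d(cons)+6=j, g(cons)+6=m, e(vowel)+12=q.

jajmq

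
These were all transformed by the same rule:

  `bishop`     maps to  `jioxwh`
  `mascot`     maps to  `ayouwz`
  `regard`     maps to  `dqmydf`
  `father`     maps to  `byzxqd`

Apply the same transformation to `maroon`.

aydwwl

b(1)→j(9) and i(8)→i(8) fit y≡11x+24 (mod 26); the inverse of 11 mod 26 is 19. This is an affine cipher: with a=0,…,z=25, each position x becomes (11x+24) mod 26.
For maroon: m(12)→11·12+24≡0=a; a(0)→11·0+24≡24=y; r(17)→11·17+24≡3=d; o(14)→11·14+24≡22=w; o(14)→11·14+24≡22=w; n(13)→11·13+24≡11=l (all mod 26).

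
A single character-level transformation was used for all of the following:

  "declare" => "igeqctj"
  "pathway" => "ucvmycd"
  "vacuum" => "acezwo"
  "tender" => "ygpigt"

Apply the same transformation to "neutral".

The shifts repeat in a cycle of length 3: positions 0,1,… shift by +5, +2, +2, then the pattern repeats.
On neutral: n+5=s, e+2=g, u+2=w, t+5=y, r+2=t, a+2=c, l+5=q.

sgwytcq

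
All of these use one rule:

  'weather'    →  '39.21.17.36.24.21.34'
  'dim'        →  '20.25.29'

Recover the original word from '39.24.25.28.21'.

while

w is letter #23 and maps to 39: an offset of 16. Letters become their 1-based position plus 16 (so a→17, b→18, …).
Reversing it on 39.24.25.28.21: 39→(39−16)÷1=23=w, 24→(24−16)÷1=8=h, 25→(25−16)÷1=9=i, 28→(28−16)÷1=12=l, 21→(21−16)÷1=5=e.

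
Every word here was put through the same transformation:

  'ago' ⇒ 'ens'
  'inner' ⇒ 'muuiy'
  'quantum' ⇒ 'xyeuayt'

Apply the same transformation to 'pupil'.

wywms

The shift depends on letter class: consonant g→n is +7, but vowel a→e is +4. Two shifts are in play — +4 for a/e/i/o/u, +7 for every other letter.
For pupil: p(cons)+7=w, u(vowel)+4=y, p(cons)+7=w, i(vowel)+4=m, l(cons)+7=s.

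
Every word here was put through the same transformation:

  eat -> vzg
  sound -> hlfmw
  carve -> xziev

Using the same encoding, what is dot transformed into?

Each pair mirrors across the alphabet (e↔v, a↔z, t↔g): positions sum to 25. Letters are reflected about the middle of the alphabet (position → 25−position): Atbash.
Applying it to dot: d↔w, o↔l, t↔g.

wlg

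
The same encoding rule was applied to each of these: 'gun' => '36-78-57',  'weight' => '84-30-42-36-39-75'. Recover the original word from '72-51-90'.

sly

With a=1..z=26, the number is 3·pos + 15.
Reversing it on 72-51-90: 72→(72−15)÷3=19=s, 51→(51−15)÷3=12=l, 90→(90−15)÷3=25=y.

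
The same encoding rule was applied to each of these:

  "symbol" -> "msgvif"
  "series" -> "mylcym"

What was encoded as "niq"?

tow

Compare letters: s→m is +20, y→s is +20, m→g is +20 — a constant shift. This is a Caesar cipher with shift 20.
Undoing it on niq: n−20=t, i−20=o, q−20=w.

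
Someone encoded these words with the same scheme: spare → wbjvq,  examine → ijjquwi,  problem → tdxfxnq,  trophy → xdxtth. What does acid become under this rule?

eorh

It's a Vigenère-style cipher with numeric key [4,12,9]: position i shifts by key[i mod 3].
Applying it to acid: a+4=e, c+12=o, i+9=r, d+4=h.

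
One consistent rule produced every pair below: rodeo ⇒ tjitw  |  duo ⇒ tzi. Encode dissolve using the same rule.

jaqtxxni

The output letters match the input read backwards, each shifted +5: rodeo reversed is oedor. Read the word backwards and shift each letter +5.
Applying it to dissolve: reverse → evlossid; then shift: e+5=j, v+5=a, l+5=q, o+5=t, s+5=x, s+5=x, i+5=n, d+5=i.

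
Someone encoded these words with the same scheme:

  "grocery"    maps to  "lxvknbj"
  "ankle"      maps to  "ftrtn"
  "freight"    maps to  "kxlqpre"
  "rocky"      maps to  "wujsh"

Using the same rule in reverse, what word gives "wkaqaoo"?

retired

Each letter shifts forward by (position + 5), i.e. 5, 6, 7, … — the shift grows by one for each successive letter.
Undoing it on wkaqaoo: w−5=r, k−6=e, a−7=t, q−8=i, a−9=r, o−10=e, o−11=d.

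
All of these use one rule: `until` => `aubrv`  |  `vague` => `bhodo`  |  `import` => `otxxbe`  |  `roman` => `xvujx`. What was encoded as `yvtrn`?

In until: u→a is +6, n→u is +7, t→b is +8, i→r is +9 — the shift increases by 1 each position. Each letter shifts forward by (position + 6), i.e. 6, 7, 8, … — the shift grows by one for each successive letter.
Reversing it on yvtrn: y−6=s, v−7=o, t−8=l, r−9=i, n−10=d.

solid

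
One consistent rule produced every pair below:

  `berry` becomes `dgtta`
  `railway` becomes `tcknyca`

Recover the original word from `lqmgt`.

Compare letters: b→d is +2, e→g is +2, r→t is +2 — a constant shift. It's a constant shift of +2 (ROT2).
Undoing it on lqmgt: l−2=j, q−2=o, m−2=k, g−2=e, t−2=r.

joker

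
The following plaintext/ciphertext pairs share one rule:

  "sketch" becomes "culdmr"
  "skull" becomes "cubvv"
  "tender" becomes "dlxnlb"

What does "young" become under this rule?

The rule splits by letter class: vowels +7, consonants +10.
On young: y(cons)+10=i, o(vowel)+7=v, u(vowel)+7=b, n(cons)+10=x, g(cons)+10=q.

ivbxq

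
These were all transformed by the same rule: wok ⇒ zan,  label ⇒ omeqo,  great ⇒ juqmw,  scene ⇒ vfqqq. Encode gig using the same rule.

The shift depends on letter class: consonant w→z is +3, but vowel o→a is +12. Vowels shift forward by 12 and consonants shift forward by 3.
For gig: g(cons)+3=j, i(vowel)+12=u, g(cons)+3=j.

juj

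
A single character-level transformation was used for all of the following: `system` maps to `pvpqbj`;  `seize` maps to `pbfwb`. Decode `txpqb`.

Compare letters: s→p is +23, y→v is +23, s→p is +23 — a constant shift. It's a constant shift of +23 (ROT23).
Undoing it on txpqb: t−23=w, x−23=a, p−23=s, q−23=t, b−23=e.

waste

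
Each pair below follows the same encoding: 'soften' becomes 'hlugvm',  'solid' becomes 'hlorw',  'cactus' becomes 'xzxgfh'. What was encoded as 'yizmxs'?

branch

Each pair mirrors across the alphabet (s↔h, o↔l, f↔u): positions sum to 25. Letters are reflected about the middle of the alphabet (position → 25−position): Atbash.
Undoing it on yizmxs: y↔b, i↔r, z↔a, m↔n, x↔c, s↔h.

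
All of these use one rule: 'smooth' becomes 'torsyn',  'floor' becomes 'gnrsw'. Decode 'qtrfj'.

In smooth: s→t is +1, m→o is +2, o→r is +3, o→s is +4 — the shift increases by 1 each position. The shift increases by 1 at each position, starting from +1: 1, 2, 3, ….
Reversing it on qtrfj: q−1=p, t−2=r, r−3=o, f−4=b, j−5=e.

probe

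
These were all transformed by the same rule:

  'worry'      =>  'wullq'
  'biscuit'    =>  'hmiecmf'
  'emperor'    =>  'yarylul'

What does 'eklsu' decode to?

w(22)→w(22) and o(14)→u(20) fit y≡23x+10 (mod 26); the inverse of 23 mod 26 is 17. Each letter's alphabet position (a=0..z=25) is mapped through 23·x+10 mod 26 — an affine cipher.
Decoding eklsu: e(4)→17·(4−10)≡2=c; k(10)→17·(10−10)≡0=a; l(11)→17·(11−10)≡17=r; s(18)→17·(18−10)≡6=g; u(20)→17·(20−10)≡14=o (all mod 26).

cargo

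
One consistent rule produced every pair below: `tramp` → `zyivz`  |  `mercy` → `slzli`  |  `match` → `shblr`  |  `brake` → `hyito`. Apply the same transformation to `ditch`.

In tramp: t→z is +6, r→y is +7, a→i is +8, m→v is +9 — the shift increases by 1 each position. Letter i (0-indexed) is shifted by i+6, so successive shifts are 6, 7, 8, ….
Applying it to ditch: d+6=j, i+7=p, t+8=b, c+9=l, h+10=r.

jpblr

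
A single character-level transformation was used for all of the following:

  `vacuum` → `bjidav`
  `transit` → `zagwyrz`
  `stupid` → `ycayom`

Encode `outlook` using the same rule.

A repeating key of period 2 is used — shifts +6, +9 over and over.
Applying it to outlook: o+6=u, u+9=d, t+6=z, l+9=u, o+6=u, o+9=x, k+6=q.

udzuuxq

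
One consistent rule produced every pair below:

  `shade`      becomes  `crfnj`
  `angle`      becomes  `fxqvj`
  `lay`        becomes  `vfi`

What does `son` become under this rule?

ctx

The shift depends on letter class: consonant s→c is +10, but vowel a→f is +5. Two shifts are in play — +5 for a/e/i/o/u, +10 for every other letter.
For son: s(cons)+10=c, o(vowel)+5=t, n(cons)+10=x.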